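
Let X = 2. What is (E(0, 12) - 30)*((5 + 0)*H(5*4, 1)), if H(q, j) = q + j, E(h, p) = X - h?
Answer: -2940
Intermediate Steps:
E(h, p) = 2 - h
H(q, j) = j + q
(E(0, 12) - 30)*((5 + 0)*H(5*4, 1)) = ((2 - 1*0) - 30)*((5 + 0)*(1 + 5*4)) = ((2 + 0) - 30)*(5*(1 + 20)) = (2 - 30)*(5*21) = -28*105 = -2940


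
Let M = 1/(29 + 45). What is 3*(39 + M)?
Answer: 8661/74 ≈ 117.04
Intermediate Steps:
M = 1/74 ≈ 0.013514
3*(39 + M) = 3*(39 + 1/74) = 3*(2887/74) = 8661/74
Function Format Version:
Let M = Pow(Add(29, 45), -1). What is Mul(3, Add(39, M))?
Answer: Rational(8661, 74) ≈ 117.04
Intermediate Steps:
M = Rational(1, 74) (M = Pow(74, -1) = Rational(1, 74) ≈ 0.013514)
Mul(3, Add(39, M)) = Mul(3, Add(39, Rational(1, 74))) = Mul(3, Rational(2887, 74)) = Rational(8661, 74)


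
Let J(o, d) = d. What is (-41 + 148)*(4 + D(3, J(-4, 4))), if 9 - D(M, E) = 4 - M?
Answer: 1284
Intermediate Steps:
D(M, E) = 5 + M (D(M, E) = 9 - (4 - M) = 9 + (-4 + M) = 5 + M)
(-41 + 148)*(4 + D(3, J(-4, 4))) = (-41 + 148)*(4 + (5 + 3)) = 107*(4 + 8) = 107*12 = 1284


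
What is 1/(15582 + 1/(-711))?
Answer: 711/11078801 ≈ 6.4177e-5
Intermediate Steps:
1/(15582 + 1/(-711)) = 1/(15582 - 1/711) = 1/(11078801/711) = 711/11078801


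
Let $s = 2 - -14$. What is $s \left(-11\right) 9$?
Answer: $-1584$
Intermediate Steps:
$s = 16$ ($s = 2 + 14 = 16$)
$s \left(-11\right) 9 = 16 \left(-11\right) 9 = \left(-176\right) 9 = -1584$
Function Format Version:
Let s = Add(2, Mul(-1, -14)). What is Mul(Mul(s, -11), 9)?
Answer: -1584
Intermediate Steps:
s = 16 (s = Add(2, 14) = 16)
Mul(Mul(s, -11), 9) = Mul(Mul(16, -11), 9) = Mul(-176, 9) = -1584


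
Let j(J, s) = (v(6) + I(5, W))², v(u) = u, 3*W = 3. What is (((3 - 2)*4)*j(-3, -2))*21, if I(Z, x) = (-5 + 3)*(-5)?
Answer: 21504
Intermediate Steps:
W = 1 (W = (⅓)*3 = 1)
I(Z, x) = 10 (I(Z, x) = -2*(-5) = 10)
j(J, s) = 256 (j(J, s) = (6 + 10)² = 16² = 256)
(((3 - 2)*4)*j(-3, -2))*21 = (((3 - 2)*4)*256)*21 = ((1*4)*256)*21 = (4*256)*21 = 1024*21 = 21504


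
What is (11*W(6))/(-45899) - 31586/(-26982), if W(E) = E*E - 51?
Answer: 727108922/619223409 ≈ 1.1742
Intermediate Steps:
W(E) = -51 + E² (W(E) = E² - 51 = -51 + E²)
(11*W(6))/(-45899) - 31586/(-26982) = (11*(-51 + 6²))/(-45899) - 31586/(-26982) = (11*(-51 + 36))*(-1/45899) - 31586*(-1/26982) = (11*(-15))*(-1/45899) + 15793/13491 = -165*(-1/45899) + 15793/13491 = 165/45899 + 15793/13491 = 727108922/619223409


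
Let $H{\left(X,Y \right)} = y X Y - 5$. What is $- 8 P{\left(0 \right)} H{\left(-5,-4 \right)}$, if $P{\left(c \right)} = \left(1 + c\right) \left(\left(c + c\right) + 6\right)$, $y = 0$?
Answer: $240$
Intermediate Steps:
$H{\left(X,Y \right)} = -5$ ($H{\left(X,Y \right)} = 0 X Y - 5 = 0 Y - 5 = 0 - 5 = -5$)
$P{\left(c \right)} = \left(1 + c\right) \left(6 + 2 c\right)$ ($P{\left(c \right)} = \left(1 + c\right) \left(2 c + 6\right) = \left(1 + c\right) \left(6 + 2 c\right)$)
$- 8 P{\left(0 \right)} H{\left(-5,-4 \right)} = - 8 \left(6 + 2 \cdot 0^{2} + 8 \cdot 0\right) \left(-5\right) = - 8 \left(6 + 2 \cdot 0 + 0\right) \left(-5\right) = - 8 \left(6 + 0 + 0\right) \left(-5\right) = \left(-8\right) 6 \left(-5\right) = \left(-48\right) \left(-5\right) = 240$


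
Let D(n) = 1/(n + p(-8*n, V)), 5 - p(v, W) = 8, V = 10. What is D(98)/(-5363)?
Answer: -1/509485 ≈ -1.9628e-6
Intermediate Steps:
p(v, W) = -3 (p(v, W) = 5 - 1*8 = 5 - 8 = -3)
D(n) = 1/(-3 + n) (D(n) = 1/(n - 3) = 1/(-3 + n))
D(98)/(-5363) = 1/((-3 + 98)*(-5363)) = -1/5363/95 = (1/95)*(-1/5363) = -1/509485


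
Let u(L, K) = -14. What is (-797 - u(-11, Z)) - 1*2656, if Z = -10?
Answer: -3439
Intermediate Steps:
(-797 - u(-11, Z)) - 1*2656 = (-797 - 1*(-14)) - 1*2656 = (-797 + 14) - 2656 = -783 - 2656 = -3439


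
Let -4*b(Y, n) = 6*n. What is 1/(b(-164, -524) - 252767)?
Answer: -1/251981 ≈ -3.9686e-6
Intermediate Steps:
b(Y, n) = -3*n/2
1/(b(-164, -524) - 252767) = 1/(-3/2*(-524) - 252767) = 1/(786 - 252767) = 1/(-251981) = -1/251981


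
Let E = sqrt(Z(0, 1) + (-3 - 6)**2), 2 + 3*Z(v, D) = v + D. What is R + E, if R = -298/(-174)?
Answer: 149/87 + 11*sqrt(6)/3 ≈ 10.694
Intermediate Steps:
Z(v, D) = -2/3 + D/3 + v/3 (Z(v, D) = -2/3 + (v + D)/3 = -2/3 + (D + v)/3 = -2/3 + (D/3 + v/3) = -2/3 + D/3 + v/3)
E = 11*sqrt(6)/3 (E = sqrt((-2/3 + (1/3)*1 + (1/3)*0) + (-3 - 6)**2) = sqrt((-2/3 + 1/3 + 0) + (-9)**2) = sqrt(-1/3 + 81) = sqrt(242/3) = 11*sqrt(6)/3 ≈ 8.9815)
R = 149/87 (R = -298*(-1/174) = 149/87 ≈ 1.7126)
R + E = 149/87 + 11*sqrt(6)/3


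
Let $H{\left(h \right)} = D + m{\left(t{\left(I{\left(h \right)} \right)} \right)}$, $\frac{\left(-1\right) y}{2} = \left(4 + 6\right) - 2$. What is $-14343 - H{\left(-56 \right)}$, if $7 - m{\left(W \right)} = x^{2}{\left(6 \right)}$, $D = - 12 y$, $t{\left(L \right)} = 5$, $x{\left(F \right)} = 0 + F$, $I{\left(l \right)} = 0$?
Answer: $-14506$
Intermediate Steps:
$y = -16$ ($y = - 2 \left(\left(4 + 6\right) - 2\right) = - 2 \left(10 - 2\right) = \left(-2\right) 8 = -16$)
$x{\left(F \right)} = F$
$D = 192$ ($D = \left(-12\right) \left(-16\right) = 192$)
$m{\left(W \right)} = -29$ ($m{\left(W \right)} = 7 - 6^{2} = 7 - 36 = -29$)
$H{\left(h \right)} = 163$ ($H{\left(h \right)} = 192 - 29 = 163$)
$-14343 - H{\left(-56 \right)} = -14343 - 163 = -14506$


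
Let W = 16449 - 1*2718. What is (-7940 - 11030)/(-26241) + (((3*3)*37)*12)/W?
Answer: 121778702/120105057 ≈ 1.0139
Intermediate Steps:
W = 13731 (W = 16449 - 2718 = 13731)
(-7940 - 11030)/(-26241) + (((3*3)*37)*12)/W = (-7940 - 11030)/(-26241) + (((3*3)*37)*12)/13731 = -18970*(-1/26241) + ((9*37)*12)*(1/13731) = 18970/26241 + (333*12)*(1/13731) = 18970/26241 + 3996*(1/13731) = 18970/26241 + 1332/4577 = 121778702/120105057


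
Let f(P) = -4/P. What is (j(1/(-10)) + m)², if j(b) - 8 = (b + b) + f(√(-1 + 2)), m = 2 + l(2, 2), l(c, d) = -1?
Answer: 576/25 ≈ 23.040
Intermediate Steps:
m = 1 (m = 2 - 1 = 1)
j(b) = 4 + 2*b (j(b) = 8 + ((b + b) - 4/√(-1 + 2)) = 8 + (2*b - 4/(√1)) = 8 + (2*b - 4/1) = 8 + (2*b - 4*1) = 8 + (2*b - 4) = 8 + (-4 + 2*b) = 4 + 2*b)
(j(1/(-10)) + m)² = ((4 + 2/(-10)) + 1)² = ((4 + 2*(-⅒)) + 1)² = ((4 - ⅕) + 1)² = (19/5 + 1)² = (24/5)² = 576/25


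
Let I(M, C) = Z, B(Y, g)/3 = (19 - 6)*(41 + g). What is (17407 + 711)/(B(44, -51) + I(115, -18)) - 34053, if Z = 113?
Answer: -9450799/277 ≈ -34118.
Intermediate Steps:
B(Y, g) = 1599 + 39*g (B(Y, g) = 3*((19 - 6)*(41 + g)) = 3*(13*(41 + g)) = 3*(533 + 13*g) = 1599 + 39*g)
I(M, C) = 113
(17407 + 711)/(B(44, -51) + I(115, -18)) - 34053 = (17407 + 711)/((1599 + 39*(-51)) + 113) - 34053 = 18118/((1599 - 1989) + 113) - 34053 = 18118/(-390 + 113) - 34053 = 18118/(-277) - 34053 = 18118*(-1/277) - 34053 = -18118/277 - 34053 = -9450799/277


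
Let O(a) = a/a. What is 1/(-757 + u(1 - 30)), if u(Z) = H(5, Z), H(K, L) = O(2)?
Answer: -1/756 ≈ -0.0013228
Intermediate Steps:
O(a) = 1
H(K, L) = 1
u(Z) = 1
1/(-757 + u(1 - 30)) = 1/(-757 + 1) = 1/(-756) = -1/756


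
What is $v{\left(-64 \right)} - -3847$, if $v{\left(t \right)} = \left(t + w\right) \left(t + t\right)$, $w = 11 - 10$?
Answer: $11911$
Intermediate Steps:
$w = 1$ ($w = 11 - 10 = 1$)
$v{\left(t \right)} = 2 t \left(1 + t\right)$ ($v{\left(t \right)} = \left(t + 1\right) \left(t + t\right) = \left(1 + t\right) 2 t = 2 t \left(1 + t\right)$)
$v{\left(-64 \right)} - -3847 = 2 \left(-64\right) \left(1 - 64\right) - -3847 = 2 \left(-64\right) \left(-63\right) + 3847 = 8064 + 3847 = 11911$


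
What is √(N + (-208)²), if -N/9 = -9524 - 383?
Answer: √132427 ≈ 363.91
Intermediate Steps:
N = 89163 (N = -9*(-9524 - 383) = -9*(-9907) = 89163)
√(N + (-208)²) = √(89163 + (-208)²) = √(89163 + 43264) = √132427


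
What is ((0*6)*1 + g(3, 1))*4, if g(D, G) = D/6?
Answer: 2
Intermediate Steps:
g(D, G) = D/6 (g(D, G) = D*(1/6) = D/6)
((0*6)*1 + g(3, 1))*4 = ((0*6)*1 + (1/6)*3)*4 = (0*1 + 1/2)*4 = (0 + 1/2)*4 = (1/2)*4 = 2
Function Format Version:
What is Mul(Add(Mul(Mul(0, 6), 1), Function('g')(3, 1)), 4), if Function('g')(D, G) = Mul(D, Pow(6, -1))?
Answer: 2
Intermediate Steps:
Function('g')(D, G) = Mul(Rational(1, 6), D) (Function('g')(D, G) = Mul(D, Rational(1, 6)) = Mul(Rational(1, 6), D))
Mul(Add(Mul(Mul(0, 6), 1), Function('g')(3, 1)), 4) = Mul(Add(Mul(Mul(0, 6), 1), Mul(Rational(1, 6), 3)), 4) = Mul(Add(Mul(0, 1), Rational(1, 2)), 4) = Mul(Add(0, Rational(1, 2)), 4) = Mul(Rational(1, 2), 4) = 2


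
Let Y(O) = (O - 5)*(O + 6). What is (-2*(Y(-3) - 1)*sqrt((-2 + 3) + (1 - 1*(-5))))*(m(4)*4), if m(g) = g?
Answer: 800*sqrt(7) ≈ 2116.6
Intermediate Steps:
Y(O) = (-5 + O)*(6 + O)
(-2*(Y(-3) - 1)*sqrt((-2 + 3) + (1 - 1*(-5))))*(m(4)*4) = (-2*((-30 - 3 + (-3)**2) - 1)*sqrt((-2 + 3) + (1 - 1*(-5))))*(4*4) = -2*((-30 - 3 + 9) - 1)*sqrt(1 + (1 + 5))*16 = -2*(-24 - 1)*sqrt(1 + 6)*16 = -(-50)*sqrt(7)*16 = (50*sqrt(7))*16 = 800*sqrt(7)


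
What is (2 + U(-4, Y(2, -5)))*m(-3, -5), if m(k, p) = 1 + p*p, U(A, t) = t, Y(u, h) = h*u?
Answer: -208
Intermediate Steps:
m(k, p) = 1 + p**2
(2 + U(-4, Y(2, -5)))*m(-3, -5) = (2 - 5*2)*(1 + (-5)**2) = (2 - 10)*(1 + 25) = -8*26 = -208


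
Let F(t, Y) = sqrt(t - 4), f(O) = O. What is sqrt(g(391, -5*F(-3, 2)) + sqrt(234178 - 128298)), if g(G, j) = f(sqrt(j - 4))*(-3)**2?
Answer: sqrt(2*sqrt(26470) + 9*sqrt(-4 - 5*I*sqrt(7))) ≈ 18.597 - 0.72228*I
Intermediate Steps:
F(t, Y) = sqrt(-4 + t)
g(G, j) = 9*sqrt(-4 + j) (g(G, j) = sqrt(j - 4)*(-3)**2 = sqrt(-4 + j)*9 = 9*sqrt(-4 + j))
sqrt(g(391, -5*F(-3, 2)) + sqrt(234178 - 128298)) = sqrt(9*sqrt(-4 - 5*sqrt(-4 - 3)) + sqrt(234178 - 128298)) = sqrt(9*sqrt(-4 - 5*I*sqrt(7)) + sqrt(105880)) = sqrt(9*sqrt(-4 - 5*I*sqrt(7)) + 2*sqrt(26470)) = sqrt(2*sqrt(26470) + 9*sqrt(-4 - 5*I*sqrt(7)))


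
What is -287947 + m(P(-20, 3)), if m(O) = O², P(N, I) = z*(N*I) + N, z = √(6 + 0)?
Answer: -265947 + 2400*√6 ≈ -2.6007e+5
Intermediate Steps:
z = √6 ≈ 2.4495
P(N, I) = N + I*N*√6 (P(N, I) = √6*(N*I) + N = √6*(I*N) + N = I*N*√6 + N = N + I*N*√6)
-287947 + m(P(-20, 3)) = -287947 + (-20*(1 + 3*√6))² = -287947 + (-20 - 60*√6)²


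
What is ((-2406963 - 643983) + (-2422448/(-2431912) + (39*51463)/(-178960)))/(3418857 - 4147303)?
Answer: 23711103999352979/5661260806140320 ≈ 4.1883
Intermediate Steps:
((-2406963 - 643983) + (-2422448/(-2431912) + (39*51463)/(-178960)))/(3418857 - 4147303) = (-3050946 + (-2422448*(-1/2431912) + 2007057*(-1/178960)))/(-728446) = (-3050946 + (43258/43427 - 2007057/178960))*(-1/728446) = (-3050946 - 79419012659/7771695920)*(-1/728446) = -23711103999352979/7771695920*(-1/728446) = 23711103999352979/5661260806140320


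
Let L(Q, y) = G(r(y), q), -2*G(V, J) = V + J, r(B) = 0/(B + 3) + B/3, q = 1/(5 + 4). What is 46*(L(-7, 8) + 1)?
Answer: -161/9 ≈ -17.889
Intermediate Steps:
q = ⅑ (q = 1/9 = ⅑ ≈ 0.11111)
r(B) = B/3 (r(B) = 0/(3 + B) + B*(⅓) = 0 + B/3 = B/3)
G(V, J) = -J/2 - V/2 (G(V, J) = -(V + J)/2 = -(J + V)/2 = -J/2 - V/2)
L(Q, y) = -1/18 - y/6 (L(Q, y) = -½*⅑ - y/6 = -1/18 - y/6)
46*(L(-7, 8) + 1) = 46*((-1/18 - ⅙*8) + 1) = 46*((-1/18 - 4/3) + 1) = 46*(-25/18 + 1) = 46*(-7/18) = -161/9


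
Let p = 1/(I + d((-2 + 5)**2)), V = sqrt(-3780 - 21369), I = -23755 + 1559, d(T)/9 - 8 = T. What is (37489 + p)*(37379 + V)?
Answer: 30888885201854/22043 + 826370026*I*sqrt(25149)/22043 ≈ 1.4013e+9 + 5.9452e+6*I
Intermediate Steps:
d(T) = 72 + 9*T
I = -22196
V = I*sqrt(25149) (V = sqrt(-25149) = I*sqrt(25149) ≈ 158.58*I)
p = -1/22043 (p = 1/(-22196 + (72 + 9*(-2 + 5)**2)) = 1/(-22196 + (72 + 9*3**2)) = 1/(-22196 + (72 + 9*9)) = 1/(-22196 + (72 + 81)) = 1/(-22196 + 153) = 1/(-22043) = -1/22043 ≈ -4.5366e-5)
(37489 + p)*(37379 + V) = (37489 - 1/22043)*(37379 + I*sqrt(25149)) = 826370026*(37379 + I*sqrt(25149))/22043 = 30888885201854/22043 + 826370026*I*sqrt(25149)/22043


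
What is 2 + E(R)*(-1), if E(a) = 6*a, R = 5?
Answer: -28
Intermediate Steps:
2 + E(R)*(-1) = 2 + (6*5)*(-1) = 2 + 30*(-1) = 2 - 30 = -28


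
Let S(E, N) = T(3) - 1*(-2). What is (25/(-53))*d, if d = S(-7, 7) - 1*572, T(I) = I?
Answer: 14175/53 ≈ 267.45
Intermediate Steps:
S(E, N) = 5 (S(E, N) = 3 - 1*(-2) = 3 + 2 = 5)
d = -567 (d = 5 - 1*572 = 5 - 572 = -567)
(25/(-53))*d = (25/(-53))*(-567) = (25*(-1/53))*(-567) = -25/53*(-567) = 14175/53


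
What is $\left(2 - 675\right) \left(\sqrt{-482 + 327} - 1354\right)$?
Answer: $911242 - 673 i \sqrt{155} \approx 9.1124 \cdot 10^{5} - 8378.8 i$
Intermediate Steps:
$\left(2 - 675\right) \left(\sqrt{-482 + 327} - 1354\right) = \left(2 - 675\right) \left(\sqrt{-155} - 1354\right) = - 673 \left(i \sqrt{155} - 1354\right) = - 673 \left(-1354 + i \sqrt{155}\right) = 911242 - 673 i \sqrt{155}$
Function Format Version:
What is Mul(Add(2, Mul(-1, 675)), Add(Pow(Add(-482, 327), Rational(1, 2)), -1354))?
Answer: Add(911242, Mul(-673, I, Pow(155, Rational(1, 2)))) ≈ Add(9.1124e+5, Mul(-8378.8, I))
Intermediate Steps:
Mul(Add(2, Mul(-1, 675)), Add(Pow(Add(-482, 327), Rational(1, 2)), -1354)) = Mul(Add(2, -675), Add(Pow(-155, Rational(1, 2)), -1354)) = Mul(-673, Add(Mul(I, Pow(155, Rational(1, 2))), -1354)) = Mul(-673, Add(-1354, Mul(I, Pow(155, Rational(1, 2))))) = Add(911242, Mul(-673, I, Pow(155, Rational(1, 2))))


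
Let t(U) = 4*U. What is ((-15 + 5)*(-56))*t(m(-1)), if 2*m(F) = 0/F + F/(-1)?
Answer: 1120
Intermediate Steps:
m(F) = -F/2 (m(F) = (0/F + F/(-1))/2 = (0 + F*(-1))/2 = (0 - F)/2 = (-F)/2 = -F/2)
((-15 + 5)*(-56))*t(m(-1)) = ((-15 + 5)*(-56))*(4*(-1/2*(-1))) = (-10*(-56))*(4*(1/2)) = 560*2 = 1120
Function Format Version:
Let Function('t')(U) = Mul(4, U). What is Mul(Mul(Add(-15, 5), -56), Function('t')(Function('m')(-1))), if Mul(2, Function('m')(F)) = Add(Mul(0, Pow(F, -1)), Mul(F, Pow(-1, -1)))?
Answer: 1120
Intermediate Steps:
Function('m')(F) = Mul(Rational(-1, 2), F) (Function('m')(F) = Mul(Rational(1, 2), Add(Mul(0, Pow(F, -1)), Mul(F, Pow(-1, -1)))) = Mul(Rational(1, 2), Add(0, Mul(F, -1))) = Mul(Rational(1, 2), Add(0, Mul(-1, F))) = Mul(Rational(1, 2), Mul(-1, F)) = Mul(Rational(-1, 2), F))
Mul(Mul(Add(-15, 5), -56), Function('t')(Function('m')(-1))) = Mul(Mul(Add(-15, 5), -56), Mul(4, Mul(Rational(-1, 2), -1))) = Mul(Mul(-10, -56), Mul(4, Rational(1, 2))) = Mul(560, 2) = 1120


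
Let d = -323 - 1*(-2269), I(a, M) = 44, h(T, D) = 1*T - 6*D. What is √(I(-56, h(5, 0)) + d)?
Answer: √1990 ≈ 44.609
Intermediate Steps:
h(T, D) = T - 6*D
d = 1946 (d = -323 + 2269 = 1946)
√(I(-56, h(5, 0)) + d) = √(44 + 1946) = √1990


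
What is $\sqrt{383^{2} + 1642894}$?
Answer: $\sqrt{1789583} \approx 1337.8$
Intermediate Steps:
$\sqrt{383^{2} + 1642894} = \sqrt{146689 + 1642894} = \sqrt{1789583}$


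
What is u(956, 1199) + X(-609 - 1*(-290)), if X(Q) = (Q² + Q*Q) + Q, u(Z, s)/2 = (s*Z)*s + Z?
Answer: 2748898227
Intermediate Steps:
u(Z, s) = 2*Z + 2*Z*s² (u(Z, s) = 2*((s*Z)*s + Z) = 2*((Z*s)*s + Z) = 2*(Z*s² + Z) = 2*(Z + Z*s²) = 2*Z + 2*Z*s²)
X(Q) = Q + 2*Q² (X(Q) = (Q² + Q²) + Q = 2*Q² + Q = Q + 2*Q²)
u(956, 1199) + X(-609 - 1*(-290)) = 2*956*(1 + 1199²) + (-609 - 1*(-290))*(1 + 2*(-609 - 1*(-290))) = 2*956*(1 + 1437601) + (-609 + 290)*(1 + 2*(-609 + 290)) = 2*956*1437602 - 319*(1 + 2*(-319)) = 2748695024 - 319*(1 - 638) = 2748695024 - 319*(-637) = 2748695024 + 203203 = 2748898227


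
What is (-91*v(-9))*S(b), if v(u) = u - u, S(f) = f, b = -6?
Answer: 0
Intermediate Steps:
v(u) = 0
(-91*v(-9))*S(b) = -91*0*(-6) = 0*(-6) = 0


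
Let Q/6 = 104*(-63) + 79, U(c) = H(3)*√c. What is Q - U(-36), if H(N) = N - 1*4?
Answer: -38838 + 6*I ≈ -38838.0 + 6.0*I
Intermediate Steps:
H(N) = -4 + N (H(N) = N - 4 = -4 + N)
U(c) = -√c (U(c) = (-4 + 3)*√c = -√c)
Q = -38838 (Q = 6*(104*(-63) + 79) = 6*(-6552 + 79) = 6*(-6473) = -38838)
Q - U(-36) = -38838 - (-1)*√(-36) = -38838 - (-1)*6*I = -38838 - (-6)*I = -38838 + 6*I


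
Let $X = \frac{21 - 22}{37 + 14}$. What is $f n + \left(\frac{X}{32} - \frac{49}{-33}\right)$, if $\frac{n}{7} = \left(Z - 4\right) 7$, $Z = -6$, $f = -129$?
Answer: $\frac{1134772565}{17952} \approx 63212.0$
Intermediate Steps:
$X = - \frac{1}{51} \approx -0.019608$
$n = -490$ ($n = 7 \left(-6 - 4\right) 7 = 7 \left(\left(-10\right) 7\right) = 7 \left(-70\right) = -490$)
$f n + \left(\frac{X}{32} - \frac{49}{-33}\right) = \left(-129\right) \left(-490\right) - \left(- \frac{49}{33} + \frac{1}{1632}\right) = 63210 - - \frac{26645}{17952} = 63210 + \left(- \frac{1}{1632} + \frac{49}{33}\right) = 63210 + \frac{26645}{17952} = \frac{1134772565}{17952}$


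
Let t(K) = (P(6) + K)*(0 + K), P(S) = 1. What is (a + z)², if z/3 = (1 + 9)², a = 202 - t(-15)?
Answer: 85264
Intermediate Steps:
t(K) = K*(1 + K) (t(K) = (1 + K)*(0 + K) = (1 + K)*K = K*(1 + K))
a = -8 (a = 202 - (-15)*(1 - 15) = 202 - (-15)*(-14) = 202 - 1*210 = 202 - 210 = -8)
z = 300 (z = 3*(1 + 9)² = 3*10² = 3*100 = 300)
(a + z)² = (-8 + 300)² = 292² = 85264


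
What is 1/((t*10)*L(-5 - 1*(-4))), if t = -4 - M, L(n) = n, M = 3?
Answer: 1/70 ≈ 0.014286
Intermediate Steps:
t = -7 (t = -4 - 1*3 = -4 - 3 = -7)
1/((t*10)*L(-5 - 1*(-4))) = 1/((-7*10)*(-5 - 1*(-4))) = 1/(-70*(-5 + 4)) = 1/(-70*(-1)) = 1/70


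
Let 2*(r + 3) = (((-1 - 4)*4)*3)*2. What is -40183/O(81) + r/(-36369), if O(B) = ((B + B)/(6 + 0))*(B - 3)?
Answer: -1387733/72738 ≈ -19.079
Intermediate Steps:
O(B) = B*(-3 + B)/3 (O(B) = ((2*B)/6)*(-3 + B) = ((2*B)*(⅙))*(-3 + B) = (B/3)*(-3 + B) = B*(-3 + B)/3)
r = -63 (r = -3 + ((((-1 - 4)*4)*3)*2)/2 = -3 + ((-5*4*3)*2)/2 = -3 + (-20*3*2)/2 = -3 + (-60*2)/2 = -3 + (½)*(-120) = -3 - 60 = -63)
-40183/O(81) + r/(-36369) = -40183*1/(27*(-3 + 81)) - 63/(-36369) = -40183/((⅓)*81*78) - 63*(-1/36369) = -40183/2106 + 7/4041 = -40183*1/2106 + 7/4041 = -3091/162 + 7/4041 = -1387733/72738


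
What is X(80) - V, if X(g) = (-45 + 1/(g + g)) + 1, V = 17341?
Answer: -2781599/160 ≈ -17385.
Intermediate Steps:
X(g) = -44 + 1/(2*g) (X(g) = (-45 + 1/(2*g)) + 1 = -44 + 1/(2*g))
X(80) - V = (-44 + (½)/80) - 1*17341 = (-44 + (½)*(1/80)) - 17341 = (-44 + 1/160) - 17341 = -7039/160 - 17341 = -2781599/160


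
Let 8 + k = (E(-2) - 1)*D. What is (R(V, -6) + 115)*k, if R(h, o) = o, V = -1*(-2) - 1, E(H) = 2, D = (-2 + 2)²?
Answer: -872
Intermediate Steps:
D = 0 (D = 0² = 0)
V = 1 (V = 2 - 1 = 1)
k = -8 (k = -8 + (2 - 1)*0 = -8 + 1*0 = -8 + 0 = -8)
(R(V, -6) + 115)*k = (-6 + 115)*(-8) = 109*(-8) = -872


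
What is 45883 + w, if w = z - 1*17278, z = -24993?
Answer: 3612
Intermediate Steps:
w = -42271 (w = -24993 - 1*17278 = -24993 - 17278 = -42271)
45883 + w = 45883 - 42271 = 3612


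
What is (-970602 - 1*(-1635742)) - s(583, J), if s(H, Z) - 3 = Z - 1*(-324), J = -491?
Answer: 665304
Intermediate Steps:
s(H, Z) = 327 + Z (s(H, Z) = 3 + (Z - 1*(-324)) = 3 + (Z + 324) = 3 + (324 + Z) = 327 + Z)
(-970602 - 1*(-1635742)) - s(583, J) = (-970602 - 1*(-1635742)) - (327 - 491) = (-970602 + 1635742) - 1*(-164) = 665140 + 164 = 665304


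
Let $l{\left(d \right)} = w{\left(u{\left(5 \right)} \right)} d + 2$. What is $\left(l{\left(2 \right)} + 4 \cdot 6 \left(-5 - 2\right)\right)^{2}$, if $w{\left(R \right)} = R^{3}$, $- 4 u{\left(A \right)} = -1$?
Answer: $\frac{28206721}{1024} \approx 27546.0$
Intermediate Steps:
$u{\left(A \right)} = \frac{1}{4}$ ($u{\left(A \right)} = \left(- \frac{1}{4}\right) \left(-1\right) = \frac{1}{4}$)
$l{\left(d \right)} = 2 + \frac{d}{64}$ ($l{\left(d \right)} = \frac{d}{64} + 2 = 2 + \frac{d}{64}$)
$\left(l{\left(2 \right)} + 4 \cdot 6 \left(-5 - 2\right)\right)^{2} = \left(\left(2 + \frac{1}{64} \cdot 2\right) + 4 \cdot 6 \left(-5 - 2\right)\right)^{2} = \left(\left(2 + \frac{1}{32}\right) + 24 \left(-7\right)\right)^{2} = \left(\frac{65}{32} - 168\right)^{2} = \left(- \frac{5311}{32}\right)^{2} = \frac{28206721}{1024}$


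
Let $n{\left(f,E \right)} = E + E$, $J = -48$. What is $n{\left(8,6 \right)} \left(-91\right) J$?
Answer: $52416$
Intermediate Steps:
$n{\left(f,E \right)} = 2 E$
$n{\left(8,6 \right)} \left(-91\right) J = 2 \cdot 6 \left(-91\right) \left(-48\right) = 12 \left(-91\right) \left(-48\right) = \left(-1092\right) \left(-48\right) = 52416$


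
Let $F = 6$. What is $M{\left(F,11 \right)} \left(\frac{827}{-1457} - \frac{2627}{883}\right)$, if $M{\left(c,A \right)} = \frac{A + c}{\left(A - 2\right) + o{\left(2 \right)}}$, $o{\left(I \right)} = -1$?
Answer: $- \frac{19370565}{2573062} \approx -7.5282$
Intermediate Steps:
$M{\left(c,A \right)} = \frac{A + c}{-3 + A}$ ($M{\left(c,A \right)} = \frac{A + c}{\left(A - 2\right) - 1} = \frac{A + c}{\left(-2 + A\right) - 1} = \frac{A + c}{-3 + A}$)
$M{\left(F,11 \right)} \left(\frac{827}{-1457} - \frac{2627}{883}\right) = \frac{11 + 6}{-3 + 11} \left(\frac{827}{-1457} - \frac{2627}{883}\right) = \frac{1}{8} \cdot 17 \left(827 \left(- \frac{1}{1457}\right) - \frac{2627}{883}\right) = \frac{1}{8} \cdot 17 \left(- \frac{827}{1457} - \frac{2627}{883}\right) = \frac{17}{8} \left(- \frac{4557780}{1286531}\right) = - \frac{19370565}{2573062}$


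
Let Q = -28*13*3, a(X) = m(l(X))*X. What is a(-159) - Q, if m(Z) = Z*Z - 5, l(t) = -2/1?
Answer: 1251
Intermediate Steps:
l(t) = -2 (l(t) = -2*1 = -2)
m(Z) = -5 + Z² (m(Z) = Z² - 5 = -5 + Z²)
a(X) = -X (a(X) = (-5 + (-2)²)*X = (-5 + 4)*X = -X)
Q = -1092 (Q = -364*3 = -1092)
a(-159) - Q = -1*(-159) - 1*(-1092) = 159 + 1092 = 1251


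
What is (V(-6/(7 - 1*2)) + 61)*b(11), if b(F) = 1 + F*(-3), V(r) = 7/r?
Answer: -5296/3 ≈ -1765.3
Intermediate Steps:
b(F) = 1 - 3*F
(V(-6/(7 - 1*2)) + 61)*b(11) = (7/((-6/(7 - 1*2))) + 61)*(1 - 3*11) = (7/((-6/(7 - 2))) + 61)*(1 - 33) = (7/((-6/5)) + 61)*(-32) = (7/((-6*⅕)) + 61)*(-32) = (7/(-6/5) + 61)*(-32) = (7*(-⅚) + 61)*(-32) = (-35/6 + 61)*(-32) = (331/6)*(-32) = -5296/3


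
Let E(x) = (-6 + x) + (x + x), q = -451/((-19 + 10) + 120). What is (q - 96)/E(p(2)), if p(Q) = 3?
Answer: -11107/333 ≈ -33.354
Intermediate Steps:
q = -451/111 (q = -451/(-9 + 120) = -451/111 ≈ -4.0631)
E(x) = -6 + 3*x (E(x) = (-6 + x) + 2*x = -6 + 3*x)
(q - 96)/E(p(2)) = (-451/111 - 96)/(-6 + 3*3) = -11107/(111*(-6 + 9)) = -11107/111/3 = -11107/111*⅓ = -11107/333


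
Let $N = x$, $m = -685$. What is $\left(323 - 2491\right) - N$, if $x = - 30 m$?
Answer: $-22718$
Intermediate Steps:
$x = 20550$ ($x = \left(-30\right) \left(-685\right) = 20550$)
$N = 20550$
$\left(323 - 2491\right) - N = \left(323 - 2491\right) - 20550 = -2168 - 20550 = -22718$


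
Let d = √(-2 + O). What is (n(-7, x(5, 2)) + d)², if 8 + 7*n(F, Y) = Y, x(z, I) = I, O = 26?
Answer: 1212/49 - 24*√6/7 ≈ 16.336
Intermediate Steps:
n(F, Y) = -8/7 + Y/7
d = 2*√6 (d = √(-2 + 26) = √24 = 2*√6 ≈ 4.8990)
(n(-7, x(5, 2)) + d)² = ((-8/7 + (⅐)*2) + 2*√6)² = ((-8/7 + 2/7) + 2*√6)² = (-6/7 + 2*√6)²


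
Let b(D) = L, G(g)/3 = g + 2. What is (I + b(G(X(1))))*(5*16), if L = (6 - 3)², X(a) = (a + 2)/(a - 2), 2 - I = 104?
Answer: -7440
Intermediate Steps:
I = -102 (I = 2 - 1*104 = 2 - 104 = -102)
X(a) = (2 + a)/(-2 + a)
G(g) = 6 + 3*g (G(g) = 3*(g + 2) = 3*(2 + g) = 6 + 3*g)
L = 9 (L = 3² = 9)
b(D) = 9
(I + b(G(X(1))))*(5*16) = (-102 + 9)*(5*16) = -93*80 = -7440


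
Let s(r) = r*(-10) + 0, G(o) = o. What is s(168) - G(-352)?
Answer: -1328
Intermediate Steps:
s(r) = -10*r (s(r) = -10*r + 0 = -10*r)
s(168) - G(-352) = -10*168 - 1*(-352) = -1680 + 352 = -1328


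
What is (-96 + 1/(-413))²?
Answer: 1572043201/170569 ≈ 9216.5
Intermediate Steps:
(-96 + 1/(-413))² = (-96 - 1/413)² = (-39649/413)² = 1572043201/170569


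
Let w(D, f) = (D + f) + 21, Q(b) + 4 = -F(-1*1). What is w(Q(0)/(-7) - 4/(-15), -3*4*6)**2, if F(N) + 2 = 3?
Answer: 27583504/11025 ≈ 2501.9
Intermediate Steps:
F(N) = 1 (F(N) = -2 + 3 = 1)
Q(b) = -5 (Q(b) = -4 - 1*1 = -4 - 1 = -5)
w(D, f) = 21 + D + f
w(Q(0)/(-7) - 4/(-15), -3*4*6)**2 = (21 + (-5/(-7) - 4/(-15)) - 3*4*6)**2 = (21 + (-5*(-1/7) - 4*(-1/15)) - 12*6)**2 = (21 + (5/7 + 4/15) - 72)**2 = (21 + 103/105 - 72)**2 = (-5252/105)**2 = 27583504/11025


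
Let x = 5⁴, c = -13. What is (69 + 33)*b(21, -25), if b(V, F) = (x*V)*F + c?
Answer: -33470076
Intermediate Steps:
x = 625
b(V, F) = -13 + 625*F*V (b(V, F) = (625*V)*F - 13 = 625*F*V - 13 = -13 + 625*F*V)
(69 + 33)*b(21, -25) = (69 + 33)*(-13 + 625*(-25)*21) = 102*(-13 - 328125) = 102*(-328138) = -33470076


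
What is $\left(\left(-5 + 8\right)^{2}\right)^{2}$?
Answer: $81$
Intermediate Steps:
$\left(\left(-5 + 8\right)^{2}\right)^{2} = \left(3^{2}\right)^{2} = 9^{2} = 81$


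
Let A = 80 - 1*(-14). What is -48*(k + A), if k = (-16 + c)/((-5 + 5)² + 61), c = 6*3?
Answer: -275328/61 ≈ -4513.6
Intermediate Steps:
A = 94 (A = 80 + 14 = 94)
c = 18
k = 2/61 (k = (-16 + 18)/((-5 + 5)² + 61) = 2/(0² + 61) = 2/(0 + 61) = 2/61 ≈ 0.032787)
-48*(k + A) = -48*(2/61 + 94) = -48*5736/61 = -275328/61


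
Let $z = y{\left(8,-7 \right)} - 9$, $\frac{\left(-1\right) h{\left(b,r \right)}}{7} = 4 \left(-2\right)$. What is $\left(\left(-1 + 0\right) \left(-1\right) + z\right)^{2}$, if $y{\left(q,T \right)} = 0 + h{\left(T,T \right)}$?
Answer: $2304$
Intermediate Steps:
$h{\left(b,r \right)} = 56$ ($h{\left(b,r \right)} = - 7 \cdot 4 \left(-2\right) = \left(-7\right) \left(-8\right) = 56$)
$y{\left(q,T \right)} = 56$ ($y{\left(q,T \right)} = 0 + 56 = 56$)
$z = 47$ ($z = 56 - 9 = 47$)
$\left(\left(-1 + 0\right) \left(-1\right) + z\right)^{2} = \left(\left(-1 + 0\right) \left(-1\right) + 47\right)^{2} = \left(\left(-1\right) \left(-1\right) + 47\right)^{2} = \left(1 + 47\right)^{2} = 48^{2} = 2304$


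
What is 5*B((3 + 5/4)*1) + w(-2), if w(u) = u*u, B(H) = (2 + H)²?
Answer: 3189/16 ≈ 199.31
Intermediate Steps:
w(u) = u²
5*B((3 + 5/4)*1) + w(-2) = 5*(2 + (3 + 5/4)*1)² + (-2)² = 5*(2 + (3 + 5*(¼))*1)² + 4 = 5*(2 + (3 + 5/4)*1)² + 4 = 5*(2 + (17/4)*1)² + 4 = 5*(2 + 17/4)² + 4 = 5*(25/4)² + 4 = 5*(625/16) + 4 = 3125/16 + 4 = 3189/16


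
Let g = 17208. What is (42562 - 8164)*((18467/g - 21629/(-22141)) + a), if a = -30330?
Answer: -3154520334027153/3023828 ≈ -1.0432e+9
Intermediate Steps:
(42562 - 8164)*((18467/g - 21629/(-22141)) + a) = (42562 - 8164)*((18467/17208 - 21629/(-22141)) - 30330) = 34398*((18467*(1/17208) - 21629*(-1/22141)) - 30330) = 34398*((18467/17208 + 21629/22141) - 30330) = 34398*(781069679/381002328 - 30330) = 34398*(-11555019538561/381002328) = -3154520334027153/3023828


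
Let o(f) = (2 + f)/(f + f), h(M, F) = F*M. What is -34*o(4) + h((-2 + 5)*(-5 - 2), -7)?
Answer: 243/2 ≈ 121.50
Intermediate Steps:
o(f) = (2 + f)/(2*f) (o(f) = (2 + f)/((2*f)) = (2 + f)*(1/(2*f)) = (2 + f)/(2*f))
-34*o(4) + h((-2 + 5)*(-5 - 2), -7) = -17*(2 + 4)/4 - 7*(-2 + 5)*(-5 - 2) = -17*6/4 - 21*(-7) = -34*¾ - 7*(-21) = -51/2 + 147 = 243/2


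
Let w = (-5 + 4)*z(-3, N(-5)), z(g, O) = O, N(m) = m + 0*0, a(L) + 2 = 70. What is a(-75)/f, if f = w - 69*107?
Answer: -2/217 ≈ -0.0092166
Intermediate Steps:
a(L) = 68 (a(L) = -2 + 70 = 68)
N(m) = m (N(m) = m + 0 = m)
w = 5 (w = (-5 + 4)*(-5) = -1*(-5) = 5)
f = -7378 (f = 5 - 69*107 = 5 - 7383 = -7378)
a(-75)/f = 68/(-7378) = 68*(-1/7378) = -2/217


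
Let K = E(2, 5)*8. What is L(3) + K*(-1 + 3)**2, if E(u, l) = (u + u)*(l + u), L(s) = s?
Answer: 899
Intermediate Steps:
E(u, l) = 2*u*(l + u) (E(u, l) = (2*u)*(l + u) = 2*u*(l + u))
K = 224 (K = (2*2*(5 + 2))*8 = (2*2*7)*8 = 28*8 = 224)
L(3) + K*(-1 + 3)**2 = 3 + 224*(-1 + 3)**2 = 3 + 224*2**2 = 3 + 224*4 = 3 + 896 = 899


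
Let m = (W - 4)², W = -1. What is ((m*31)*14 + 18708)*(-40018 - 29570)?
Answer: -2056882104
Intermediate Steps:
m = 25 (m = (-1 - 4)² = (-5)² = 25)
((m*31)*14 + 18708)*(-40018 - 29570) = ((25*31)*14 + 18708)*(-40018 - 29570) = (775*14 + 18708)*(-69588) = (10850 + 18708)*(-69588) = 29558*(-69588) = -2056882104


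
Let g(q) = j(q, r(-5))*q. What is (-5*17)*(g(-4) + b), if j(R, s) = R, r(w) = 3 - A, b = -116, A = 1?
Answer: 8500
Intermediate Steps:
r(w) = 2 (r(w) = 3 - 1*1 = 3 - 1 = 2)
g(q) = q² (g(q) = q*q = q²)
(-5*17)*(g(-4) + b) = (-5*17)*((-4)² - 116) = -85*(16 - 116) = -85*(-100) = 8500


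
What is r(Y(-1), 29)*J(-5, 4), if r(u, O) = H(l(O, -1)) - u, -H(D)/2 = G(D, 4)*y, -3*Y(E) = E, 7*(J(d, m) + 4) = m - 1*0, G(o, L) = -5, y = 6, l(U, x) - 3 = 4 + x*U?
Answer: -1432/7 ≈ -204.57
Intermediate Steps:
l(U, x) = 7 + U*x (l(U, x) = 3 + (4 + x*U) = 3 + (4 + U*x) = 7 + U*x)
J(d, m) = -4 + m/7 (J(d, m) = -4 + (m - 1*0)/7 = -4 + (m + 0)/7 = -4 + m/7)
Y(E) = -E/3
H(D) = 60 (H(D) = -(-10)*6 = -2*(-30) = 60)
r(u, O) = 60 - u
r(Y(-1), 29)*J(-5, 4) = (60 - (-1)*(-1)/3)*(-4 + (1/7)*4) = (60 - 1*1/3)*(-4 + 4/7) = (60 - 1/3)*(-24/7) = (179/3)*(-24/7) = -1432/7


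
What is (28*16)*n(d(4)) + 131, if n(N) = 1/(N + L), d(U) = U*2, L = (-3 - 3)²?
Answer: 1553/11 ≈ 141.18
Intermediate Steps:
L = 36 (L = (-6)² = 36)
d(U) = 2*U
n(N) = 1/(36 + N) (n(N) = 1/(N + 36) = 1/(36 + N))
(28*16)*n(d(4)) + 131 = (28*16)/(36 + 2*4) + 131 = 448/(36 + 8) + 131 = 448/44 + 131 = 448*(1/44) + 131 = 112/11 + 131 = 1553/11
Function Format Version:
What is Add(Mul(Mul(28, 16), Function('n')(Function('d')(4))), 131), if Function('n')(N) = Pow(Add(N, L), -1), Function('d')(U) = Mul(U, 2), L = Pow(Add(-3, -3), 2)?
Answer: Rational(1553, 11) ≈ 141.18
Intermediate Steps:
L = 36 (L = Pow(-6, 2) = 36)
Function('d')(U) = Mul(2, U)
Function('n')(N) = Pow(Add(36, N), -1) (Function('n')(N) = Pow(Add(N, 36), -1) = Pow(Add(36, N), -1))
Add(Mul(Mul(28, 16), Function('n')(Function('d')(4))), 131) = Add(Mul(Mul(28, 16), Pow(Add(36, Mul(2, 4)), -1)), 131) = Add(Mul(448, Pow(Add(36, 8), -1)), 131) = Add(Mul(448, Pow(44, -1)), 131) = Add(Mul(448, Rational(1, 44)), 131) = Add(Rational(112, 11), 131) = Rational(1553, 11)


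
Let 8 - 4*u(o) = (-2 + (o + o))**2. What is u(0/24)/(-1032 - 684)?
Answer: -1/1716 ≈ -0.00058275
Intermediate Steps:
u(o) = 2 - (-2 + 2*o)**2/4 (u(o) = 2 - (-2 + (o + o))**2/4 = 2 - (-2 + 2*o)**2/4)
u(0/24)/(-1032 - 684) = (2 - (-1 + 0/24)**2)/(-1032 - 684) = (2 - (-1 + 0*(1/24))**2)/(-1716) = (2 - (-1 + 0)**2)*(-1/1716) = (2 - 1*(-1)**2)*(-1/1716) = (2 - 1*1)*(-1/1716) = (2 - 1)*(-1/1716) = 1*(-1/1716) = -1/1716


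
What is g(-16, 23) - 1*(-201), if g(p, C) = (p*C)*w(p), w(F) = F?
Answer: 6089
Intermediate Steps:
g(p, C) = C*p² (g(p, C) = (p*C)*p = (C*p)*p = C*p²)
g(-16, 23) - 1*(-201) = 23*(-16)² - 1*(-201) = 23*256 + 201 = 5888 + 201 = 6089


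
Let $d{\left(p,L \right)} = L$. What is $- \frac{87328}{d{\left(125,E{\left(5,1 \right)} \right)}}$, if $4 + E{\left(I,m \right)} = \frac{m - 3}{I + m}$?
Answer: $\frac{261984}{13} \approx 20153.0$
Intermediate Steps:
$E{\left(I,m \right)} = -4 + \frac{-3 + m}{I + m}$ ($E{\left(I,m \right)} = -4 + \frac{m - 3}{I + m} = -4 + \frac{-3 + m}{I + m}$)
$- \frac{87328}{d{\left(125,E{\left(5,1 \right)} \right)}} = - \frac{87328}{\frac{1}{5 + 1} \left(-3 - 20 - 3\right)} = - \frac{87328}{\frac{1}{6} \left(-3 - 20 - 3\right)} = - \frac{87328}{\frac{1}{6} \left(-26\right)} = - \frac{87328}{- \frac{13}{3}} = \left(-87328\right) \left(- \frac{3}{13}\right) = \frac{261984}{13}$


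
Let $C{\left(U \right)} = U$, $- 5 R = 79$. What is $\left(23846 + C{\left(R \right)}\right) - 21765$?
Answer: $\frac{10326}{5} \approx 2065.2$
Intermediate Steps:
$R = - \frac{79}{5}$ ($R = \left(- \frac{1}{5}\right) 79 = - \frac{79}{5} \approx -15.8$)
$\left(23846 + C{\left(R \right)}\right) - 21765 = \left(23846 - \frac{79}{5}\right) - 21765 = \frac{119151}{5} - 21765 = \frac{10326}{5}$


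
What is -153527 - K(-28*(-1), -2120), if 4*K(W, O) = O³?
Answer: 2381878473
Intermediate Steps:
K(W, O) = O³/4
-153527 - K(-28*(-1), -2120) = -153527 - (-2120)³/4 = -153527 - (-9528128000)/4 = -153527 - 1*(-2382032000) = -153527 + 2382032000 = 2381878473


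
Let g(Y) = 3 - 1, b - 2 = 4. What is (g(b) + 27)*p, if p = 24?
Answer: 696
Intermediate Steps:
b = 6 (b = 2 + 4 = 6)
g(Y) = 2
(g(b) + 27)*p = (2 + 27)*24 = 29*24 = 696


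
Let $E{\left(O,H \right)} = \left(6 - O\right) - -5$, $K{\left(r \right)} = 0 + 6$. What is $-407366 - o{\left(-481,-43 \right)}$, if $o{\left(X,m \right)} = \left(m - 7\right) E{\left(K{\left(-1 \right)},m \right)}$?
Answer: $-407116$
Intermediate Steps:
$K{\left(r \right)} = 6$
$E{\left(O,H \right)} = 11 - O$ ($E{\left(O,H \right)} = \left(6 - O\right) + 5 = 11 - O$)
$o{\left(X,m \right)} = -35 + 5 m$ ($o{\left(X,m \right)} = \left(m - 7\right) \left(11 - 6\right) = \left(-7 + m\right) \left(11 - 6\right) = \left(-7 + m\right) 5 = -35 + 5 m$)
$-407366 - o{\left(-481,-43 \right)} = -407366 - \left(-35 + 5 \left(-43\right)\right) = -407366 - \left(-35 - 215\right) = -407366 - -250 = -407366 + 250 = -407116$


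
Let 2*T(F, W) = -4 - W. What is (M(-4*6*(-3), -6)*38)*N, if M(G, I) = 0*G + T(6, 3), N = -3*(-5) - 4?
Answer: -1463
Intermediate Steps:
N = 11 (N = 15 - 4 = 11)
T(F, W) = -2 - W/2 (T(F, W) = (-4 - W)/2 = -2 - W/2)
M(G, I) = -7/2 (M(G, I) = 0*G + (-2 - ½*3) = 0 + (-2 - 3/2) = 0 - 7/2 = -7/2)
(M(-4*6*(-3), -6)*38)*N = -7/2*38*11 = -133*11 = -1463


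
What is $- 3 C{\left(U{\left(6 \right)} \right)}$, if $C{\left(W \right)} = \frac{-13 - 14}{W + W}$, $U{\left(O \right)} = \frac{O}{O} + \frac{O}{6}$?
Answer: $\frac{81}{4} \approx 20.25$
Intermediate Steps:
$U{\left(O \right)} = 1 + \frac{O}{6}$ ($U{\left(O \right)} = 1 + O \frac{1}{6} = 1 + \frac{O}{6}$)
$C{\left(W \right)} = - \frac{27}{2 W}$
$- 3 C{\left(U{\left(6 \right)} \right)} = - 3 \left(- \frac{27}{2 \left(1 + \frac{1}{6} \cdot 6\right)}\right) = - 3 \left(- \frac{27}{2 \left(1 + 1\right)}\right) = - 3 \left(- \frac{27}{2 \cdot 2}\right) = - 3 \left(\left(- \frac{27}{2}\right) \frac{1}{2}\right) = \left(-3\right) \left(- \frac{27}{4}\right) = \frac{81}{4}$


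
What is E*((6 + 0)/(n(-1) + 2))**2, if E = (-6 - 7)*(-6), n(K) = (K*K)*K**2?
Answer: 312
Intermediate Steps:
n(K) = K**4 (n(K) = K**2*K**2 = K**4)
E = 78 (E = -13*(-6) = 78)
E*((6 + 0)/(n(-1) + 2))**2 = 78*((6 + 0)/((-1)**4 + 2))**2 = 78*(6/(1 + 2))**2 = 78*(6/3)**2 = 78*(6*(1/3))**2 = 78*2**2 = 78*4 = 312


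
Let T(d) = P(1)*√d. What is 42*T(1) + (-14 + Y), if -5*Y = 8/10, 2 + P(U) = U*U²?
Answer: -1404/25 ≈ -56.160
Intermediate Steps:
P(U) = -2 + U³ (P(U) = -2 + U*U² = -2 + U³)
Y = -4/25 (Y = -8/(5*10) = -⅕*⅘ = -4/25 ≈ -0.16000)
T(d) = -√d (T(d) = (-2 + 1³)*√d = (-2 + 1)*√d = -√d)
42*T(1) + (-14 + Y) = 42*(-√1) + (-14 - 4/25) = 42*(-1*1) - 354/25 = 42*(-1) - 354/25 = -42 - 354/25 = -1404/25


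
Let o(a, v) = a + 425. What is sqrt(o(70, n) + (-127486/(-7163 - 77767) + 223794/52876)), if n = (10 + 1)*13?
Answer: sqrt(631140577104339447630)/1122689670 ≈ 22.377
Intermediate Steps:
n = 143 (n = 11*13 = 143)
o(a, v) = 425 + a
sqrt(o(70, n) + (-127486/(-7163 - 77767) + 223794/52876)) = sqrt((425 + 70) + (-127486/(-7163 - 77767) + 223794/52876)) = sqrt(495 + (-127486/(-84930) + 223794*(1/52876))) = sqrt(495 + (-127486*(-1/84930) + 111897/26438)) = sqrt(495 + (63743/42465 + 111897/26438)) = sqrt(495 + 6436943539/1122689670) = sqrt(562168330189/1122689670) = sqrt(631140577104339447630)/1122689670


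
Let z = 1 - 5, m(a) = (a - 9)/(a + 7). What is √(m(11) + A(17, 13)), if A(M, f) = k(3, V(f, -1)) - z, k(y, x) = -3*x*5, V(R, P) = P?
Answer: 2*√43/3 ≈ 4.3716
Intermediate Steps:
k(y, x) = -15*x
m(a) = (-9 + a)/(7 + a)
z = -4
A(M, f) = 19 (A(M, f) = -15*(-1) - 1*(-4) = 15 + 4 = 19)
√(m(11) + A(17, 13)) = √((-9 + 11)/(7 + 11) + 19) = √(2/18 + 19) = √((1/18)*2 + 19) = √(⅑ + 19) = √(172/9) = 2*√43/3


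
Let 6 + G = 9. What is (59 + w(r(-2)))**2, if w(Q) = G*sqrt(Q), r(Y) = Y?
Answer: 3463 + 354*I*sqrt(2) ≈ 3463.0 + 500.63*I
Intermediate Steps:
G = 3 (G = -6 + 9 = 3)
w(Q) = 3*sqrt(Q)
(59 + w(r(-2)))**2 = (59 + 3*sqrt(-2))**2 = (59 + 3*(I*sqrt(2)))**2 = (59 + 3*I*sqrt(2))**2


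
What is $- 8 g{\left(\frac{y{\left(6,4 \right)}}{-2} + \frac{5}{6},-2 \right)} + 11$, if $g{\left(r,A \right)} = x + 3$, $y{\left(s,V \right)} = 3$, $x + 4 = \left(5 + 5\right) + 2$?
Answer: $-77$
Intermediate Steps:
$x = 8$ ($x = -4 + \left(\left(5 + 5\right) + 2\right) = -4 + \left(10 + 2\right) = -4 + 12 = 8$)
$g{\left(r,A \right)} = 11$ ($g{\left(r,A \right)} = 8 + 3 = 11$)
$- 8 g{\left(\frac{y{\left(6,4 \right)}}{-2} + \frac{5}{6},-2 \right)} + 11 = \left(-8\right) 11 + 11 = -88 + 11 = -77$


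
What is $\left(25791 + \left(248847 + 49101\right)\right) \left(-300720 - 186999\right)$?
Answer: $-157893661341$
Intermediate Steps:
$\left(25791 + \left(248847 + 49101\right)\right) \left(-300720 - 186999\right) = \left(25791 + 297948\right) \left(-487719\right) = 323739 \left(-487719\right) = -157893661341$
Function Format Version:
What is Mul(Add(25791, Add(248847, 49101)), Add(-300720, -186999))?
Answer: -157893661341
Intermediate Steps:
Mul(Add(25791, Add(248847, 49101)), Add(-300720, -186999)) = Mul(Add(25791, 297948), -487719) = Mul(323739, -487719) = -157893661341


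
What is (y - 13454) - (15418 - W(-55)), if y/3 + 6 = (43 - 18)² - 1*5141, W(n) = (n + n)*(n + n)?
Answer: -30338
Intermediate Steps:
W(n) = 4*n² (W(n) = (2*n)*(2*n) = 4*n²)
y = -13566 (y = -18 + 3*((43 - 18)² - 1*5141) = -18 + 3*(25² - 5141) = -18 + 3*(625 - 5141) = -18 + 3*(-4516) = -18 - 13548 = -13566)
(y - 13454) - (15418 - W(-55)) = (-13566 - 13454) - (15418 - 4*(-55)²) = -27020 - (15418 - 4*3025) = -27020 - (15418 - 1*12100) = -27020 - (15418 - 12100) = -27020 - 1*3318 = -27020 - 3318 = -30338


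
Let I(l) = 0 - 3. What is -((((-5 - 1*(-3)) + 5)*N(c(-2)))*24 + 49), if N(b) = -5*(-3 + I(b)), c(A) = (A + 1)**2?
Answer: -2209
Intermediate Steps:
I(l) = -3
c(A) = (1 + A)**2
N(b) = 30 (N(b) = -5*(-3 - 3) = -5*(-6) = 30)
-((((-5 - 1*(-3)) + 5)*N(c(-2)))*24 + 49) = -((((-5 - 1*(-3)) + 5)*30)*24 + 49) = -((((-5 + 3) + 5)*30)*24 + 49) = -(((-2 + 5)*30)*24 + 49) = -((3*30)*24 + 49) = -(90*24 + 49) = -(2160 + 49) = -1*2209 = -2209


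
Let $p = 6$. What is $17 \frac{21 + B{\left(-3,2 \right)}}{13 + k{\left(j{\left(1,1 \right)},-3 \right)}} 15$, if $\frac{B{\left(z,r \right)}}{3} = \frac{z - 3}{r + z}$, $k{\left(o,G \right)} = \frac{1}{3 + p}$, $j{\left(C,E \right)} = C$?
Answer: $\frac{89505}{118} \approx 758.52$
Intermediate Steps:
$k{\left(o,G \right)} = \frac{1}{9}$ ($k{\left(o,G \right)} = \frac{1}{3 + 6} = \frac{1}{9}$)
$B{\left(z,r \right)} = \frac{3 \left(-3 + z\right)}{r + z}$ ($B{\left(z,r \right)} = 3 \frac{z - 3}{r + z} = 3 \frac{-3 + z}{r + z} = \frac{3 \left(-3 + z\right)}{r + z}$)
$17 \frac{21 + B{\left(-3,2 \right)}}{13 + k{\left(j{\left(1,1 \right)},-3 \right)}} 15 = 17 \frac{21 + \frac{3 \left(-3 - 3\right)}{2 - 3}}{13 + \frac{1}{9}} \cdot 15 = 17 \frac{21 + 3 \frac{1}{-1} \left(-6\right)}{\frac{118}{9}} \cdot 15 = 17 \left(21 + 3 \left(-1\right) \left(-6\right)\right) \frac{9}{118} \cdot 15 = 17 \left(21 + 18\right) \frac{9}{118} \cdot 15 = 17 \cdot 39 \cdot \frac{9}{118} \cdot 15 = 17 \cdot \frac{351}{118} \cdot 15 = \frac{5967}{118} \cdot 15 = \frac{89505}{118}$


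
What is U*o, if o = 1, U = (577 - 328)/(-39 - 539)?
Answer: -249/578 ≈ -0.43080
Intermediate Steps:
U = -249/578 (U = 249/(-578) = 249*(-1/578) = -249/578 ≈ -0.43080)
U*o = -249/578*1 = -249/578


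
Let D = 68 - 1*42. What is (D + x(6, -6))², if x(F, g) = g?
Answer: 400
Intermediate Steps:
D = 26 (D = 68 - 42 = 26)
(D + x(6, -6))² = (26 - 6)² = 20² = 400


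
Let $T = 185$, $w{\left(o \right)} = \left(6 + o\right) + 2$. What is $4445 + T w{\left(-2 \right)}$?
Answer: $5555$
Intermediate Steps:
$w{\left(o \right)} = 8 + o$
$4445 + T w{\left(-2 \right)} = 4445 + 185 \left(8 - 2\right) = 4445 + 185 \cdot 6 = 4445 + 1110 = 5555$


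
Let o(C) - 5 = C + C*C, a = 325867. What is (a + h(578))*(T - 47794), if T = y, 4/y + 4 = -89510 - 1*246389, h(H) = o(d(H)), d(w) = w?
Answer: -10604310585784524/335903 ≈ -3.1570e+10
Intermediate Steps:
o(C) = 5 + C + C² (o(C) = 5 + (C + C*C) = 5 + (C + C²) = 5 + C + C²)
h(H) = 5 + H + H²
y = -4/335903 (y = 4/(-4 + (-89510 - 1*246389)) = 4/(-4 + (-89510 - 246389)) = 4/(-4 - 335899) = 4/(-335903) = 4*(-1/335903) = -4/335903 ≈ -1.1908e-5)
T = -4/335903 ≈ -1.1908e-5
(a + h(578))*(T - 47794) = (325867 + (5 + 578 + 578²))*(-4/335903 - 47794) = (325867 + (5 + 578 + 334084))*(-16054147986/335903) = (325867 + 334667)*(-16054147986/335903) = 660534*(-16054147986/335903) = -10604310585784524/335903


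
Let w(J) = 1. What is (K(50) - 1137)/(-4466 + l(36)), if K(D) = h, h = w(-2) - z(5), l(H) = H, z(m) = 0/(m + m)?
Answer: 568/2215 ≈ 0.25643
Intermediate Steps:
z(m) = 0 (z(m) = 0/((2*m)) = 0*(1/(2*m)) = 0)
h = 1 (h = 1 - 1*0 = 1 + 0 = 1)
K(D) = 1
(K(50) - 1137)/(-4466 + l(36)) = (1 - 1137)/(-4466 + 36) = -1136/(-4430) = -1136*(-1/4430) = 568/2215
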